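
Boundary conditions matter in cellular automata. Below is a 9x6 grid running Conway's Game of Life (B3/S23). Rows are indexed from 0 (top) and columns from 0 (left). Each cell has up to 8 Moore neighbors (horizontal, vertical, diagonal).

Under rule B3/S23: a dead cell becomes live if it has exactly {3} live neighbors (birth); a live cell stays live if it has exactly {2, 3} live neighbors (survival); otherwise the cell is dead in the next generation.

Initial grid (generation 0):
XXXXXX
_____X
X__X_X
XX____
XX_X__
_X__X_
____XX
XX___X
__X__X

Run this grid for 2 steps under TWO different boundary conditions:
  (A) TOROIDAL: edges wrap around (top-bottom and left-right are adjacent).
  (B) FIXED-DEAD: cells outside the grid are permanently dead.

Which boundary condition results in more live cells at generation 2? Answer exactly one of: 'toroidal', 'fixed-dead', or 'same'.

Answer: fixed-dead

Derivation:
Under TOROIDAL boundary, generation 2:
__X___
XX_XX_
____XX
X___X_
__X__X
XXXXXX
XX__X_
______
_X____
Population = 21

Under FIXED-DEAD boundary, generation 2:
_XXXXX
X____X
XX__XX
______
_XX__X
X_XX_X
______
_XX_XX
______
Population = 22

Comparison: toroidal=21, fixed-dead=22 -> fixed-dead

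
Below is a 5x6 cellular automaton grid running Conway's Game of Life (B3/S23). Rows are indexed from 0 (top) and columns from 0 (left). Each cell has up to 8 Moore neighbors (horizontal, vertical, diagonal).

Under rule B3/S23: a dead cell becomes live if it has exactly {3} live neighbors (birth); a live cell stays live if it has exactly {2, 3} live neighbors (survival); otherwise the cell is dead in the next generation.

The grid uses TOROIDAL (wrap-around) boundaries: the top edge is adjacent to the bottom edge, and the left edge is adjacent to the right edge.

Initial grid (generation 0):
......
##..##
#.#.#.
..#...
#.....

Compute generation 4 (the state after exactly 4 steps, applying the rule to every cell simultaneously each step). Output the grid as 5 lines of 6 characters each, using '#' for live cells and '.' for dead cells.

Simulating step by step:
Generation 0 (given above): 9 live cells
Generation 1: 10 live cells
.#....
##.##.
#.#.#.
...#.#
......
Generation 2: 11 live cells
###...
#..##.
#.#...
...###
......
Generation 3: 19 live cells
####.#
#..#..
###...
...###
######
Generation 4: 5 live cells
(generation 4 grid is the final answer)

Answer: ......
...##.
###...
......
......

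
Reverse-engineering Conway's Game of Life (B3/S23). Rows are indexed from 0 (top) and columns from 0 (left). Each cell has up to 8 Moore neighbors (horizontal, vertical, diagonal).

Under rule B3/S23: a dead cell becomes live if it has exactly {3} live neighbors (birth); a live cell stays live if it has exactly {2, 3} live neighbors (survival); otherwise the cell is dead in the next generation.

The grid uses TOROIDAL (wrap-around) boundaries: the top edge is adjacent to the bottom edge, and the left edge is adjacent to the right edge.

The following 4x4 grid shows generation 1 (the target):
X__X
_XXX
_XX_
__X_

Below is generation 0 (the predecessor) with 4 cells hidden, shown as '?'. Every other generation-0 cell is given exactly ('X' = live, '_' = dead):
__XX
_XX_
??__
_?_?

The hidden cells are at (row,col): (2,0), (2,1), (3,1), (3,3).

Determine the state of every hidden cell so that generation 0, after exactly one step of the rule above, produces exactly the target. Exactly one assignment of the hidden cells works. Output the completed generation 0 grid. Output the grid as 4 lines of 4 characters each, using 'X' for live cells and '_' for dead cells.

Hidden generation-0 cells (in order): (2,0), (2,1), (3,1), (3,3).
A hidden cell only influences target cells in its own 3x3 neighborhood. Try each of the 2^4 = 16 assignments, step the completed generation 0 forward once under B3/S23, and compare with the target:
  (2,0)=_ (2,1)=_ (3,1)=_ (3,3)=_ -> step gives (0,0)='_' but target has 'X' -> reject
  (2,0)=_ (2,1)=_ (3,1)=_ (3,3)=X -> step gives (0,1)='X' but target has '_' -> reject
  (2,0)=_ (2,1)=_ (3,1)=X (3,3)=_ -> step reproduces the target at every cell -> ACCEPT
  (2,0)=_ (2,1)=_ (3,1)=X (3,3)=X -> step gives (0,0)='_' but target has 'X' -> reject
  (2,0)=_ (2,1)=X (3,1)=_ (3,3)=_ -> step gives (0,0)='_' but target has 'X' -> reject
  (2,0)=_ (2,1)=X (3,1)=_ (3,3)=X -> step gives (0,1)='X' but target has '_' -> reject
  (2,0)=_ (2,1)=X (3,1)=X (3,3)=_ -> step gives (1,0)='X' but target has '_' -> reject
  (2,0)=_ (2,1)=X (3,1)=X (3,3)=X -> step gives (0,0)='_' but target has 'X' -> reject
  (2,0)=X (2,1)=_ (3,1)=_ (3,3)=_ -> step gives (0,0)='_' but target has 'X' -> reject
  (2,0)=X (2,1)=_ (3,1)=_ (3,3)=X -> step gives (0,1)='X' but target has '_' -> reject
  (2,0)=X (2,1)=_ (3,1)=X (3,3)=_ -> step gives (1,0)='X' but target has '_' -> reject
  (2,0)=X (2,1)=_ (3,1)=X (3,3)=X -> step gives (0,0)='_' but target has 'X' -> reject
  (2,0)=X (2,1)=X (3,1)=_ (3,3)=_ -> step gives (0,0)='_' but target has 'X' -> reject
  (2,0)=X (2,1)=X (3,1)=_ (3,3)=X -> step gives (0,1)='X' but target has '_' -> reject
  (2,0)=X (2,1)=X (3,1)=X (3,3)=_ -> step gives (1,1)='_' but target has 'X' -> reject
  (2,0)=X (2,1)=X (3,1)=X (3,3)=X -> step gives (0,0)='_' but target has 'X' -> reject
Unique solution: (2,0)=dead, (2,1)=dead, (3,1)=live, (3,3)=dead.
Check: live-neighbor counts of every cell in the completed generation 0:
3442
2233
2331
2132
Applying B3/S23 to generation 0 with these counts gives:
X__X
_XXX
_XX_
__X_
which matches the target exactly.

Answer: __XX
_XX_
____
_X__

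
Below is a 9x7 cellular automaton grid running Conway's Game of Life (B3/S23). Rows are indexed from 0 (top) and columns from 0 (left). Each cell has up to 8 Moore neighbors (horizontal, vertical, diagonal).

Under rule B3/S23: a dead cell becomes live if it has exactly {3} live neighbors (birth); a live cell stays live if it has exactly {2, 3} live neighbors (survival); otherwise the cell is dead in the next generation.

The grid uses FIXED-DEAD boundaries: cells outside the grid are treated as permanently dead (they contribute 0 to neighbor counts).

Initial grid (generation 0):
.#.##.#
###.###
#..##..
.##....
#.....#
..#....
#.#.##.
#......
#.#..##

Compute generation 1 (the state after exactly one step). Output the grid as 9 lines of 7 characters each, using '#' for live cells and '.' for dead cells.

Simulating step by step:
Generation 0 (given above): 27 live cells
Generation 1: 22 live cells
(generation 1 grid is the final answer)

Answer: ##.##.#
#.....#
#...#..
####...
..#....
...#.#.
...#...
#..##.#
.#.....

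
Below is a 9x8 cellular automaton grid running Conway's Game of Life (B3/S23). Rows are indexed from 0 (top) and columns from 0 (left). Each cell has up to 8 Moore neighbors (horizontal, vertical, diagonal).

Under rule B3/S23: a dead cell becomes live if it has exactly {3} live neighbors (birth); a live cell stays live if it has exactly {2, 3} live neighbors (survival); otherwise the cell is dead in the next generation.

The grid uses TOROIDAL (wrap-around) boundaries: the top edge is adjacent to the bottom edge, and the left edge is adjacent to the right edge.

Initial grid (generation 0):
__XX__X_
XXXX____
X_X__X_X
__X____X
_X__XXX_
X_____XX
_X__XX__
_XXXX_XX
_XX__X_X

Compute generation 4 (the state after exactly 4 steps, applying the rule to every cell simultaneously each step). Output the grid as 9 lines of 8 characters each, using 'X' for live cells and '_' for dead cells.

Answer: __X__XX_
_____X__
X____X_X
_____XX_
X_X___XX
_X______
_X_____X
_____XX_
__X__XX_

Derivation:
Simulating step by step:
Generation 0 (given above): 33 live cells
Generation 1: 22 live cells
____X_XX
X___X_X_
______XX
__XXX__X
_X___X__
XX_____X
_X__X___
_______X
_____X_X
Generation 2: 26 live cells
X___X___
X_______
X___X_X_
X_XXXX_X
_X_XX_XX
_XX_____
_X_____X
X_____X_
X____X_X
Generation 3: 24 live cells
XX______
XX___X__
X___X_X_
__X_____
______XX
_X_X__XX
_XX____X
_X____X_
XX___XX_
Generation 4: 21 live cells
(generation 4 grid is the final answer)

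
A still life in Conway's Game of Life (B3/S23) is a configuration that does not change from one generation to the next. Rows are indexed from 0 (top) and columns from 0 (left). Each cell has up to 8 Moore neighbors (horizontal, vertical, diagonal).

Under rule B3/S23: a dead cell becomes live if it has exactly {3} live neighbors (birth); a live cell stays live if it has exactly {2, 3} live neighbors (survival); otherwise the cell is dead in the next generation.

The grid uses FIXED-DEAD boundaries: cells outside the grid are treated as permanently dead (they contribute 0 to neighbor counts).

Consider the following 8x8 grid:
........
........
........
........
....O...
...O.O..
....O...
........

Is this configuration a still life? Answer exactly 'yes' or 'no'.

Compute generation 1 and compare to generation 0 (given above):
Generation 1:
........
........
........
........
....O...
...O.O..
....O...
........
The grids are IDENTICAL -> still life.

Answer: yes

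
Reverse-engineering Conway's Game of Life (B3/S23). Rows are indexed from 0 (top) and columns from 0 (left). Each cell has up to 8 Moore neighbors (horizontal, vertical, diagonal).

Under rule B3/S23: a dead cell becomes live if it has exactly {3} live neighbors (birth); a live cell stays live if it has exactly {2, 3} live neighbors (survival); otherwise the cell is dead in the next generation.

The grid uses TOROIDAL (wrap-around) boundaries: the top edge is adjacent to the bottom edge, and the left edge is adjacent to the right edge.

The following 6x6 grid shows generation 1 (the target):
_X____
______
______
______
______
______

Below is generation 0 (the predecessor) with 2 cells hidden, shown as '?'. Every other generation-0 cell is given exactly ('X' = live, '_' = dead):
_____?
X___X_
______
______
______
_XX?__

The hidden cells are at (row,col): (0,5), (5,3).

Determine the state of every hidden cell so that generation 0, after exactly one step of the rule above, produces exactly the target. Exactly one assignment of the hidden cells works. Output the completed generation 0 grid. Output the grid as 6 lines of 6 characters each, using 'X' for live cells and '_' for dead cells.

Answer: ______
X___X_
______
______
______
_XX___

Derivation:
Hidden generation-0 cells (in order): (0,5), (5,3).
A hidden cell only influences target cells in its own 3x3 neighborhood. Try each of the 2^2 = 4 assignments, step the completed generation 0 forward once under B3/S23, and compare with the target:
  (0,5)=_ (5,3)=_ -> step reproduces the target at every cell -> ACCEPT
  (0,5)=_ (5,3)=X -> step gives (0,2)='X' but target has '_' -> reject
  (0,5)=X (5,3)=_ -> step gives (0,0)='X' but target has '_' -> reject
  (0,5)=X (5,3)=X -> step gives (0,0)='X' but target has '_' -> reject
Unique solution: (0,5)=dead, (5,3)=dead.
Check: live-neighbor counts of every cell in the completed generation 0:
232212
010102
110112
000000
122100
111100
Applying B3/S23 to generation 0 with these counts gives:
_X____
______
______
______
______
______
which matches the target exactly.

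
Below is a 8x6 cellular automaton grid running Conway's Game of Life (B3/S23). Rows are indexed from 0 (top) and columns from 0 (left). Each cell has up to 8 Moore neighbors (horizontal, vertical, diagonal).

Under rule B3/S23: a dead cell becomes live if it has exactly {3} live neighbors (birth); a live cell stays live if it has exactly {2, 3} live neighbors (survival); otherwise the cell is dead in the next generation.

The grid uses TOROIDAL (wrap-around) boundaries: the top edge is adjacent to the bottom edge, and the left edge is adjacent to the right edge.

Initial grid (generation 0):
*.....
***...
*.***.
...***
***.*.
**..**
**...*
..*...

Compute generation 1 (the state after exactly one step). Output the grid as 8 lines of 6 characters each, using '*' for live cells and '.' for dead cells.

Answer: *.*...
*.*...
*.....
......
..*...
...**.
..*.*.
.....*

Derivation:
Simulating step by step:
Generation 0 (given above): 23 live cells
Generation 1: 11 live cells
(generation 1 grid is the final answer)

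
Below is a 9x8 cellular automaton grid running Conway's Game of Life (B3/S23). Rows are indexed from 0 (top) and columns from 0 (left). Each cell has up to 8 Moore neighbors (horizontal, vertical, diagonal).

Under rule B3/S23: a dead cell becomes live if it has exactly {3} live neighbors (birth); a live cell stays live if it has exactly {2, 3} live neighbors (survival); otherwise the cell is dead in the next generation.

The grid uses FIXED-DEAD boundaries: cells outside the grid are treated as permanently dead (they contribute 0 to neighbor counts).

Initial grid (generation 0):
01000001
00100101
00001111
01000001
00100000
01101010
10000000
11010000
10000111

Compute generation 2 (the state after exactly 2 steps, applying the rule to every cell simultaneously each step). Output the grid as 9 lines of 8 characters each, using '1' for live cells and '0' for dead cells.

Simulating step by step:
Generation 0 (given above): 24 live cells
Generation 1: 22 live cells
00000010
00001101
00001101
00000101
00110000
01110000
10010000
11000010
11000010
Generation 2: 17 live cells
(generation 2 grid is the final answer)

Answer: 00000110
00001001
00000001
00010100
01011000
01001000
10010000
00100000
11000000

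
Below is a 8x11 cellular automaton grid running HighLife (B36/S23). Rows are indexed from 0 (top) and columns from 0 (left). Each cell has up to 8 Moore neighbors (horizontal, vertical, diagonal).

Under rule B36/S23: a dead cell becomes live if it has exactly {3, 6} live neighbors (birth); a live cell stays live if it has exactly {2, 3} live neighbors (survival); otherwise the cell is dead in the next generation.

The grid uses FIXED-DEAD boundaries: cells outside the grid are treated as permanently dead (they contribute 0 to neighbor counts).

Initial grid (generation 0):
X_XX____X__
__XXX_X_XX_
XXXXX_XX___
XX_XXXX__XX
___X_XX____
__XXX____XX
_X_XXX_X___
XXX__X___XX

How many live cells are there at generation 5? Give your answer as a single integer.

Answer: 15

Derivation:
Simulating step by step:
Generation 0 (given above): 44 live cells
Generation 1: 28 live cells
_XX_X__XXX_
XX____X_XX_
X_________X
X_X________
_X____X____
___________
X_X__XX_X__
XXXX_XX____
Generation 2: 30 live cells
XXX____X_X_
X_X_______X
X________X_
X__________
_X_________
_X___XXX___
X_XXXXXX___
X_XXXXXX___
Generation 3: 22 live cells
X_X________
XXX_____XXX
X__________
XX_________
XX____X____
XX_X___X___
X_______X__
__X____X___
Generation 4: 15 live cells
X_X______X_
X_X______X_
_XX______X_
___________
___________
__X____X___
X_X____XX__
___________
Generation 5: 15 live cells
___________
XXXX____XXX
_XX________
___________
___________
_X_____XX__
_X_____XX__
___________
Population at generation 5: 15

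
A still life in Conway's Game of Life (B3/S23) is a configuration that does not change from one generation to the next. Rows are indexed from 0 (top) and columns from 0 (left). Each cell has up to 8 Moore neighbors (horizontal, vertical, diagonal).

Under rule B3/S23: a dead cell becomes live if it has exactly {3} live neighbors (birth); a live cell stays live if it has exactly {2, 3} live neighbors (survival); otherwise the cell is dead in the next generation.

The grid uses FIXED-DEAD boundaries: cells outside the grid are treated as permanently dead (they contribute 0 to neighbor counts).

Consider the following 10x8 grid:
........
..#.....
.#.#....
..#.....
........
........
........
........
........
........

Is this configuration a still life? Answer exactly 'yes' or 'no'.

Answer: yes

Derivation:
Compute generation 1 and compare to generation 0 (given above):
Generation 1:
........
..#.....
.#.#....
..#.....
........
........
........
........
........
........
The grids are IDENTICAL -> still life.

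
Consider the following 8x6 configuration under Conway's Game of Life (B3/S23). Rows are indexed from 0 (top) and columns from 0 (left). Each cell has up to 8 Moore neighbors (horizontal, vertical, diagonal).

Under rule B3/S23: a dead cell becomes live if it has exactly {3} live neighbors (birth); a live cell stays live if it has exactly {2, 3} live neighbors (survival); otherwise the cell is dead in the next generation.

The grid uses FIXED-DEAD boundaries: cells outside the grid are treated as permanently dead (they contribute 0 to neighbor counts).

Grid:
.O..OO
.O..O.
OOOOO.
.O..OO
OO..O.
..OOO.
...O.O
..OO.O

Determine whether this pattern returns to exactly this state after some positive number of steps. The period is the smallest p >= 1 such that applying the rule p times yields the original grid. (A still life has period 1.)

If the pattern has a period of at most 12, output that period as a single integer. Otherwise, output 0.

Answer: 0

Derivation:
Simulating and comparing each generation to the original:
Gen 0 (original, given above): 24 live cells
Gen 1: 12 live cells, differs from original
Gen 2: 11 live cells, differs from original
Gen 3: 5 live cells, differs from original
Gen 4: 0 live cells, differs from original
Gen 5: 0 live cells, differs from original
Gen 6: 0 live cells, differs from original
Gen 7: 0 live cells, differs from original
Gen 8: 0 live cells, differs from original
Gen 9: 0 live cells, differs from original
Gen 10: 0 live cells, differs from original
Gen 11: 0 live cells, differs from original
Gen 12: 0 live cells, differs from original
No period found within 12 steps.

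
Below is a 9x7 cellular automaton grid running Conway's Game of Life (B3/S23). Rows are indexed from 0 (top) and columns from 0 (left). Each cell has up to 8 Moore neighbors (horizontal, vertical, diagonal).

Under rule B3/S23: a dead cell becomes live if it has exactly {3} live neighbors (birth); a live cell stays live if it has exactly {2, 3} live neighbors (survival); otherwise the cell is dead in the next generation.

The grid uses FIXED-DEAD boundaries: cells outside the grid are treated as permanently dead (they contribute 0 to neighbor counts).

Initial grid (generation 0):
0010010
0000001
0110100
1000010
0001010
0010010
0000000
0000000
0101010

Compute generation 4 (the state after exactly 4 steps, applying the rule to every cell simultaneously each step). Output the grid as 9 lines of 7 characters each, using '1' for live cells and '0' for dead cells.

Simulating step by step:
Generation 0 (given above): 15 live cells
Generation 1: 13 live cells
0000000
0111010
0100010
0111010
0000011
0000100
0000000
0000000
0000000
Generation 2: 15 live cells
0010000
0110100
1000011
0110010
0011011
0000010
0000000
0000000
0000000
Generation 3: 23 live cells
0111000
0111010
1001111
0111000
0111011
0000111
0000000
0000000
0000000
Generation 4: 17 live cells
(generation 4 grid is the final answer)

Answer: 0101100
1000011
1000011
1000000
0100001
0011101
0000010
0000000
0000000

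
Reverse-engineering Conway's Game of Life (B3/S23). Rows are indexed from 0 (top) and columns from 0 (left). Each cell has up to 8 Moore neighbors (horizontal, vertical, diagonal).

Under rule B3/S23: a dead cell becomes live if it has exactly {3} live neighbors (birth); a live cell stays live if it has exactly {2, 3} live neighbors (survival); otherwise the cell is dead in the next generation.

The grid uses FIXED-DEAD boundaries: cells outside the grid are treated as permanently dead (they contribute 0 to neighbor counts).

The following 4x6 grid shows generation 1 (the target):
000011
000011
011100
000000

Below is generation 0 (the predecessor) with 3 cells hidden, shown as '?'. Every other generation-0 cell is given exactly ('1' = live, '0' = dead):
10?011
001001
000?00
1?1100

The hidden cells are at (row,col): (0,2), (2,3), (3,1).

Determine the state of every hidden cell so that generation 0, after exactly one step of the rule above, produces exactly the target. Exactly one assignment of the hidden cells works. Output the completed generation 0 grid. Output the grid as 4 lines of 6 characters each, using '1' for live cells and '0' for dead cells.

Answer: 100011
001001
000000
101100

Derivation:
Hidden generation-0 cells (in order): (0,2), (2,3), (3,1).
A hidden cell only influences target cells in its own 3x3 neighborhood. Try each of the 2^3 = 8 assignments, step the completed generation 0 forward once under B3/S23, and compare with the target:
  (0,2)=0 (2,3)=0 (3,1)=0 -> step reproduces the target at every cell -> ACCEPT
  (0,2)=0 (2,3)=0 (3,1)=1 -> step gives (2,1)='0' but target has '1' -> reject
  (0,2)=0 (2,3)=1 (3,1)=0 -> step gives (1,3)='1' but target has '0' -> reject
  (0,2)=0 (2,3)=1 (3,1)=1 -> step gives (1,3)='1' but target has '0' -> reject
  (0,2)=1 (2,3)=0 (3,1)=0 -> step gives (0,1)='1' but target has '0' -> reject
  (0,2)=1 (2,3)=0 (3,1)=1 -> step gives (0,1)='1' but target has '0' -> reject
  (0,2)=1 (2,3)=1 (3,1)=0 -> step gives (0,1)='1' but target has '0' -> reject
  (0,2)=1 (2,3)=1 (3,1)=1 -> step gives (0,1)='1' but target has '0' -> reject
Unique solution: (0,2)=dead, (2,3)=dead, (3,1)=dead.
Check: live-neighbor counts of every cell in the completed generation 0:
021222
120232
133321
021110
Applying B3/S23 to generation 0 with these counts gives:
000011
000011
011100
000000
which matches the target exactly.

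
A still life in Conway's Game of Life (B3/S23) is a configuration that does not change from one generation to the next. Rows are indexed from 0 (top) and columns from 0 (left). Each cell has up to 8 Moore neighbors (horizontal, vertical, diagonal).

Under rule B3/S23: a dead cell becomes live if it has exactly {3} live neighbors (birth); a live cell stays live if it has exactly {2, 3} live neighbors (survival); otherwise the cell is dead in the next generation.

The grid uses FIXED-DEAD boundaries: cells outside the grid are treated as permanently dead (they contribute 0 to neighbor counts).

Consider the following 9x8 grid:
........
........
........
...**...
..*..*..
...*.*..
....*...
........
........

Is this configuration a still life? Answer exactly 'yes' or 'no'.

Answer: yes

Derivation:
Compute generation 1 and compare to generation 0 (given above):
Generation 1:
........
........
........
...**...
..*..*..
...*.*..
....*...
........
........
The grids are IDENTICAL -> still life.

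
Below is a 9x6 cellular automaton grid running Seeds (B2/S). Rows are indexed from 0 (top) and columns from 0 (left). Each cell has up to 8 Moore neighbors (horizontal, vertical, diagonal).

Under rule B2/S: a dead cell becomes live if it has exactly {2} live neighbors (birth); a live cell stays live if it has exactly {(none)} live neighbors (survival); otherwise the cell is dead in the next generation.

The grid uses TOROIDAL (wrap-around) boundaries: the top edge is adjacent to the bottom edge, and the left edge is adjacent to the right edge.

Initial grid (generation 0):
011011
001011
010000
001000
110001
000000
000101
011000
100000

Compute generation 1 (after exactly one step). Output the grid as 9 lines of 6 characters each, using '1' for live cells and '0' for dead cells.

Answer: 000000
000000
100011
000001
001000
011000
110010
000111
000010

Derivation:
Simulating step by step:
Generation 0 (given above): 17 live cells
Generation 1: 14 live cells
(generation 1 grid is the final answer)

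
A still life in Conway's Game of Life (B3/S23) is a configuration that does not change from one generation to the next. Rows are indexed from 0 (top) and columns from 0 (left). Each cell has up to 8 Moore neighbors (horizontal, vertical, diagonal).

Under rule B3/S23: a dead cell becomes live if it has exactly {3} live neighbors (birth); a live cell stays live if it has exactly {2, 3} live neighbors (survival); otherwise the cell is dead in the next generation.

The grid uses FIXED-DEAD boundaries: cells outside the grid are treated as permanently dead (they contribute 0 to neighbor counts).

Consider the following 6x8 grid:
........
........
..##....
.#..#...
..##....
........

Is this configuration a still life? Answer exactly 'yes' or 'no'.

Answer: yes

Derivation:
Compute generation 1 and compare to generation 0 (given above):
Generation 1:
........
........
..##....
.#..#...
..##....
........
The grids are IDENTICAL -> still life.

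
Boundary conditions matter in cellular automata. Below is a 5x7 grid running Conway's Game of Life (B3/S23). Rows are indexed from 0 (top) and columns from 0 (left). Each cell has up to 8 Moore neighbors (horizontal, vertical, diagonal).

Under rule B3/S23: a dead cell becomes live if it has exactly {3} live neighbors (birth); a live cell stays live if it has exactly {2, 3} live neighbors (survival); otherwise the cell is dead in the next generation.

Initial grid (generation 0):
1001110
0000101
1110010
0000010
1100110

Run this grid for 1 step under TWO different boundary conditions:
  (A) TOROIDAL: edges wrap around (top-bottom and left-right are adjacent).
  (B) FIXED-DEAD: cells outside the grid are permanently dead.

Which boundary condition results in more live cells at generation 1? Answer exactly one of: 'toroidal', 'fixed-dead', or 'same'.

Under TOROIDAL boundary, generation 1:
1101000
0010000
1100110
0010010
1101000
Population = 13

Under FIXED-DEAD boundary, generation 1:
0001110
1010001
0100111
0010011
0000110
Population = 15

Comparison: toroidal=13, fixed-dead=15 -> fixed-dead

Answer: fixed-dead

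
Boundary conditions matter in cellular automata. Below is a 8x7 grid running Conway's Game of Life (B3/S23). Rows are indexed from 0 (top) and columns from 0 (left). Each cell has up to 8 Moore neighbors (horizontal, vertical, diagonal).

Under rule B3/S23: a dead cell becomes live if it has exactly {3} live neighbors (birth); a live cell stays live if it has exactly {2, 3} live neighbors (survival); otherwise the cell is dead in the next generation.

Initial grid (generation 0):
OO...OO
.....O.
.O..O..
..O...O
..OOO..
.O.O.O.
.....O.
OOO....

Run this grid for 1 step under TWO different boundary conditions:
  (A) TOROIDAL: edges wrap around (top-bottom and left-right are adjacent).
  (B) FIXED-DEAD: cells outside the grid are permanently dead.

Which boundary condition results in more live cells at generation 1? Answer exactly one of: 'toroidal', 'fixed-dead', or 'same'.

Answer: same

Derivation:
Under TOROIDAL boundary, generation 1:
..O..O.
.O..OO.
.....O.
.OO.OO.
.O..OO.
...O.O.
O...O.O
..O..O.
Population = 20

Under FIXED-DEAD boundary, generation 1:
.....OO
OO..OOO
.....O.
.OO.OO.
.O..OO.
...O.O.
O...O..
.O.....
Population = 20

Comparison: toroidal=20, fixed-dead=20 -> same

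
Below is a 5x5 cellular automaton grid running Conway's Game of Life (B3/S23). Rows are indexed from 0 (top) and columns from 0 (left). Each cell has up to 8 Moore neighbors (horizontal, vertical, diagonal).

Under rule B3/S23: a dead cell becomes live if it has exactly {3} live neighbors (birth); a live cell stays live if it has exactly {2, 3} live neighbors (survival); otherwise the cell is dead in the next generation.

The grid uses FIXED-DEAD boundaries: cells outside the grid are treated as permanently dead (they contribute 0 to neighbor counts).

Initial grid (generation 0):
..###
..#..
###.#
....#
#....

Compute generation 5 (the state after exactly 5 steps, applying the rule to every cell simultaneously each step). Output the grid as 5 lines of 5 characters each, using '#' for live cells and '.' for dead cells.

Answer: .....
.###.
.#.#.
.###.
.....

Derivation:
Simulating step by step:
Generation 0 (given above): 10 live cells
Generation 1: 7 live cells
..##.
....#
.##..
#..#.
.....
Generation 2: 7 live cells
...#.
.#...
.###.
.##..
.....
Generation 3: 6 live cells
.....
.#.#.
#..#.
.#.#.
.....
Generation 4: 6 live cells
.....
..#..
##.##
..#..
.....
Generation 5: 8 live cells
(generation 5 grid is the final answer)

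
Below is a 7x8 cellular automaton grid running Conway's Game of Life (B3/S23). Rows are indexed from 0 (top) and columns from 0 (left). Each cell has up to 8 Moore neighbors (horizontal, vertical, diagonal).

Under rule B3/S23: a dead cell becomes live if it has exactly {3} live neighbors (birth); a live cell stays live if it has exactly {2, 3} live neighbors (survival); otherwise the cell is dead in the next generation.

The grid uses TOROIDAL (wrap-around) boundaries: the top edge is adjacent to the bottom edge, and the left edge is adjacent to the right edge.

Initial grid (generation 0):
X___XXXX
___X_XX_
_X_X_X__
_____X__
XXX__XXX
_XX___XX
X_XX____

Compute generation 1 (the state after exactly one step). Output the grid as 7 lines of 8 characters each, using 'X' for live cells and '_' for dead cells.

Simulating step by step:
Generation 0 (given above): 25 live cells
Generation 1: 16 live cells
(generation 1 grid is the final answer)

Answer: XXX_____
X_XX____
__X__X__
_____X_X
__X__X__
_____X__
__XXX___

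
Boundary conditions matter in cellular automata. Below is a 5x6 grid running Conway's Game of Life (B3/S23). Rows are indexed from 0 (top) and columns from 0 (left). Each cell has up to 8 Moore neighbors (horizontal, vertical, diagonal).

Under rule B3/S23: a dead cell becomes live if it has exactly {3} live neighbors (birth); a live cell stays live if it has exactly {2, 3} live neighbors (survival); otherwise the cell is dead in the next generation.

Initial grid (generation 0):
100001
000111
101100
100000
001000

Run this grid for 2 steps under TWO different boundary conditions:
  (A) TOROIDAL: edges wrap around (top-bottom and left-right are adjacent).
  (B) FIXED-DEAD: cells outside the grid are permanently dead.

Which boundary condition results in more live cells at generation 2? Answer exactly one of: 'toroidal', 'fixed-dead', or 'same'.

Under TOROIDAL boundary, generation 2:
000101
000001
100010
000111
010101
Population = 11

Under FIXED-DEAD boundary, generation 2:
001010
010100
000000
010100
000000
Population = 6

Comparison: toroidal=11, fixed-dead=6 -> toroidal

Answer: toroidal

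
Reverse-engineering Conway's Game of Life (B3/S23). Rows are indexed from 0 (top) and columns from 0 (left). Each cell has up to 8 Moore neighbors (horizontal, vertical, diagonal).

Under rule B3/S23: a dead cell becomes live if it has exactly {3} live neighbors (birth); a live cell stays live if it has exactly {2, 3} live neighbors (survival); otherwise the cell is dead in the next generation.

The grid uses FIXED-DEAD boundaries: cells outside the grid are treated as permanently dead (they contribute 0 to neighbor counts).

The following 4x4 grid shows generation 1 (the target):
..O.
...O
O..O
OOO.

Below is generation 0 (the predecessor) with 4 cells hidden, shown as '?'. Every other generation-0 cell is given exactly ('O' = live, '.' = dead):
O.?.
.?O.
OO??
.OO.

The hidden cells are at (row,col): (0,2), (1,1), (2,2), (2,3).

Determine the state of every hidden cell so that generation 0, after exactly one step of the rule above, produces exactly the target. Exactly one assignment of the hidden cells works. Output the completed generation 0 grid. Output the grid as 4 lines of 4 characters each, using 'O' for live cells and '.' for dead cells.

Hidden generation-0 cells (in order): (0,2), (1,1), (2,2), (2,3).
A hidden cell only influences target cells in its own 3x3 neighborhood. Try each of the 2^4 = 16 assignments, step the completed generation 0 forward once under B3/S23, and compare with the target:
  (0,2)=. (1,1)=. (2,2)=. (2,3)=. -> step gives (0,2)='.' but target has 'O' -> reject
  (0,2)=. (1,1)=. (2,2)=. (2,3)=O -> step gives (0,2)='.' but target has 'O' -> reject
  (0,2)=. (1,1)=. (2,2)=O (2,3)=. -> step gives (0,2)='.' but target has 'O' -> reject
  (0,2)=. (1,1)=. (2,2)=O (2,3)=O -> step gives (0,2)='.' but target has 'O' -> reject
  (0,2)=. (1,1)=O (2,2)=. (2,3)=. -> step gives (0,1)='O' but target has '.' -> reject
  (0,2)=. (1,1)=O (2,2)=. (2,3)=O -> step gives (0,1)='O' but target has '.' -> reject
  (0,2)=. (1,1)=O (2,2)=O (2,3)=. -> step gives (0,1)='O' but target has '.' -> reject
  (0,2)=. (1,1)=O (2,2)=O (2,3)=O -> step gives (0,1)='O' but target has '.' -> reject
  (0,2)=O (1,1)=. (2,2)=. (2,3)=. -> step gives (0,1)='O' but target has '.' -> reject
  (0,2)=O (1,1)=. (2,2)=. (2,3)=O -> step gives (0,1)='O' but target has '.' -> reject
  (0,2)=O (1,1)=. (2,2)=O (2,3)=. -> step gives (0,1)='O' but target has '.' -> reject
  (0,2)=O (1,1)=. (2,2)=O (2,3)=O -> step gives (0,1)='O' but target has '.' -> reject
  (0,2)=O (1,1)=O (2,2)=. (2,3)=. -> step gives (1,2)='O' but target has '.' -> reject
  (0,2)=O (1,1)=O (2,2)=. (2,3)=O -> step reproduces the target at every cell -> ACCEPT
  (0,2)=O (1,1)=O (2,2)=O (2,3)=. -> step gives (3,1)='.' but target has 'O' -> reject
  (0,2)=O (1,1)=O (2,2)=O (2,3)=O -> step gives (1,3)='.' but target has 'O' -> reject
Unique solution: (0,2)=live, (1,1)=live, (2,2)=dead, (2,3)=live.
Check: live-neighbor counts of every cell in the completed generation 0:
1422
4543
3562
3332
Applying B3/S23 to generation 0 with these counts gives:
..O.
...O
O..O
OOO.
which matches the target exactly.

Answer: O.O.
.OO.
OO.O
.OO.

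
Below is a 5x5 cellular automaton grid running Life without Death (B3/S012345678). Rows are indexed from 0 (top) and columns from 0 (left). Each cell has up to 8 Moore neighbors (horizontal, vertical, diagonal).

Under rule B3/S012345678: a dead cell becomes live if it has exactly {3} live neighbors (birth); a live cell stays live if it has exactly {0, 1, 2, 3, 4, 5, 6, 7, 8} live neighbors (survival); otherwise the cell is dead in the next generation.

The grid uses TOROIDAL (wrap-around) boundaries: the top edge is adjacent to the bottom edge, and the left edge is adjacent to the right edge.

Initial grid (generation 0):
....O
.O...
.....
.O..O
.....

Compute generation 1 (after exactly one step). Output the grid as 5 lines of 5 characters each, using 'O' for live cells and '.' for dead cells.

Simulating step by step:
Generation 0 (given above): 4 live cells
Generation 1: 6 live cells
(generation 1 grid is the final answer)

Answer: ....O
.O...
O....
.O..O
O....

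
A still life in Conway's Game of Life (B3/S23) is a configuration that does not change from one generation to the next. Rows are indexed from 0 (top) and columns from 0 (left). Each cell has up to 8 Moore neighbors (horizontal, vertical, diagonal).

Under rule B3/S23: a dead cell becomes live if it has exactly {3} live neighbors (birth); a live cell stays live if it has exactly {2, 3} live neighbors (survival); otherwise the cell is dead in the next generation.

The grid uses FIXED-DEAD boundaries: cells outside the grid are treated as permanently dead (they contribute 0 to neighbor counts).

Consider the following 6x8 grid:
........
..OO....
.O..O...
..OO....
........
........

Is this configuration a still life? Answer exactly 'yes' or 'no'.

Compute generation 1 and compare to generation 0 (given above):
Generation 1:
........
..OO....
.O..O...
..OO....
........
........
The grids are IDENTICAL -> still life.

Answer: yes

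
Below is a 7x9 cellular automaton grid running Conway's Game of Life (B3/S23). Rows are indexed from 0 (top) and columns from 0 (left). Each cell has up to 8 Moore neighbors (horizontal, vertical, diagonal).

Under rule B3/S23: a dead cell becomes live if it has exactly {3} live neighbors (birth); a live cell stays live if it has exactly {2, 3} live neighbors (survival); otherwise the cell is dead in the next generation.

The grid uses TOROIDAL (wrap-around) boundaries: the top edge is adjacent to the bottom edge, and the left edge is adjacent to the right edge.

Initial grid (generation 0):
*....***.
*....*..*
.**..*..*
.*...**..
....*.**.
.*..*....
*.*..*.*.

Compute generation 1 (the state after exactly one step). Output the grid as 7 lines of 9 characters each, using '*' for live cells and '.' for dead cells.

Answer: *...**.*.
....**...
.**.**.**
***.*....
....*.**.
.*.**..**
*...**.*.

Derivation:
Simulating step by step:
Generation 0 (given above): 23 live cells
Generation 1: 28 live cells
(generation 1 grid is the final answer)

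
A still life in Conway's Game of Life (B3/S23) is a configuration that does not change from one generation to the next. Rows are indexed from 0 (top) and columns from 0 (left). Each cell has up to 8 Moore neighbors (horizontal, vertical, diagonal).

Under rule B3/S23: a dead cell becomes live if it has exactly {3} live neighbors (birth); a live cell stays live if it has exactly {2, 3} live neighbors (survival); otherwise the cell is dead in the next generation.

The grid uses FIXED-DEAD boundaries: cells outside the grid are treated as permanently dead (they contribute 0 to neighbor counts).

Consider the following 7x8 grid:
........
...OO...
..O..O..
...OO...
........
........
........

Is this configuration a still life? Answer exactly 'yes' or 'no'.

Compute generation 1 and compare to generation 0 (given above):
Generation 1:
........
...OO...
..O..O..
...OO...
........
........
........
The grids are IDENTICAL -> still life.

Answer: yes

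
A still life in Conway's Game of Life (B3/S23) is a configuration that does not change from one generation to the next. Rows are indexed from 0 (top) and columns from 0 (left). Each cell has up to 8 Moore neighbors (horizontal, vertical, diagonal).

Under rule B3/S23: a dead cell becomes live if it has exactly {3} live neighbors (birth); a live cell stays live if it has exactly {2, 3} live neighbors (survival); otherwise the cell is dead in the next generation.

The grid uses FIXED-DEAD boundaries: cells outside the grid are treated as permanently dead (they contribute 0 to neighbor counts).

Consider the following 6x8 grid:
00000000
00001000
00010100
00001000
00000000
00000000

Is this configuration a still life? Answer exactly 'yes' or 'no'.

Compute generation 1 and compare to generation 0 (given above):
Generation 1:
00000000
00001000
00010100
00001000
00000000
00000000
The grids are IDENTICAL -> still life.

Answer: yes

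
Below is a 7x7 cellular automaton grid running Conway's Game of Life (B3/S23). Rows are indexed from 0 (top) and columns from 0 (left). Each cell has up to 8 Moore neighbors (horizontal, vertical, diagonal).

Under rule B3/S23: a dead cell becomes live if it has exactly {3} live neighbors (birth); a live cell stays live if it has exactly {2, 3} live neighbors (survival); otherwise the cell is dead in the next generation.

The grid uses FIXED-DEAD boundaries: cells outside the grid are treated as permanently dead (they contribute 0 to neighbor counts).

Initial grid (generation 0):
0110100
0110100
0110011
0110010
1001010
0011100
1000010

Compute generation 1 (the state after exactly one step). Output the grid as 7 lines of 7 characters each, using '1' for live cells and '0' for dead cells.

Simulating step by step:
Generation 0 (given above): 21 live cells
Generation 1: 18 live cells
(generation 1 grid is the final answer)

Answer: 0110000
1000100
1000111
1001010
0000010
0111010
0001100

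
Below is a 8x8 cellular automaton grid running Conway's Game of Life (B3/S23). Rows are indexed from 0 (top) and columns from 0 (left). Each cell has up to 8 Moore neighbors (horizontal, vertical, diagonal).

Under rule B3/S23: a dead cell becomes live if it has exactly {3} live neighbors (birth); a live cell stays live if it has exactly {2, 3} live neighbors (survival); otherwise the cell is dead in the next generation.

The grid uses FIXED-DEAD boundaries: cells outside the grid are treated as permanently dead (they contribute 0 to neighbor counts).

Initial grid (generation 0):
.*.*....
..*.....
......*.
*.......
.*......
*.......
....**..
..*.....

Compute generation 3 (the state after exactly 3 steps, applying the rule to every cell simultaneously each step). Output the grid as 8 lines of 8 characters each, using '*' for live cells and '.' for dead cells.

Answer: ........
........
........
........
........
........
........
........

Derivation:
Simulating step by step:
Generation 0 (given above): 10 live cells
Generation 1: 4 live cells
..*.....
..*.....
........
........
**......
........
........
........
Generation 2: 0 live cells
........
........
........
........
........
........
........
........
Generation 3: 0 live cells
(generation 3 grid is the final answer)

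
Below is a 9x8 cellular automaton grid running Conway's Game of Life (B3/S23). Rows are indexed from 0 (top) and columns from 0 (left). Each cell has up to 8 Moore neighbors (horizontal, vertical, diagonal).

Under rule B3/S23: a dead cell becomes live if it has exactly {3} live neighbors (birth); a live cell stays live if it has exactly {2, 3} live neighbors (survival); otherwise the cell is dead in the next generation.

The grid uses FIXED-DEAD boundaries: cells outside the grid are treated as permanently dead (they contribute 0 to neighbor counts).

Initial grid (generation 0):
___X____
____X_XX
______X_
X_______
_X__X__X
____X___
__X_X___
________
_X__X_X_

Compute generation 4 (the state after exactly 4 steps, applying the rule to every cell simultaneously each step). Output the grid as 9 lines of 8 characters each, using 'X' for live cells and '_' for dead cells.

Answer: ______X_
_____X_X
_____X_X
______X_
________
____X___
___X_X__
____X___
________

Derivation:
Simulating step by step:
Generation 0 (given above): 15 live cells
Generation 1: 11 live cells
________
_____XXX
_____XXX
________
________
____XX__
___X____
___X_X__
________
Generation 2: 10 live cells
______X_
_____X_X
_____X_X
______X_
________
____X___
___X_X__
____X___
________
Generation 3: 10 live cells
______X_
_____X_X
_____X_X
______X_
________
____X___
___X_X__
____X___
________
Generation 4: 10 live cells
(generation 4 grid is the final answer)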